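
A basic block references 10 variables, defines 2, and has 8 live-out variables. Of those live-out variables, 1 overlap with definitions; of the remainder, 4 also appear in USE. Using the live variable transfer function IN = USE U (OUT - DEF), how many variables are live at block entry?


OUT - DEF: 8 - 1 = 7
|IN| = |USE| + |OUT - DEF| - |USE ∩ (OUT - DEF)| = 10 + 7 - 4 = 13

13


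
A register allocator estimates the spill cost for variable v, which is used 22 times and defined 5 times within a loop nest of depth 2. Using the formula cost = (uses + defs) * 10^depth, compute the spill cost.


uses + defs = 22 + 5 = 27
10^2 = 100
Spill cost = 27 * 100 = 2700

2700


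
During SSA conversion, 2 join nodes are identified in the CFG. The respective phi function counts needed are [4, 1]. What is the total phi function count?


Total phi functions = sum of phi functions at each join node
= 4 + 1 = 5

5


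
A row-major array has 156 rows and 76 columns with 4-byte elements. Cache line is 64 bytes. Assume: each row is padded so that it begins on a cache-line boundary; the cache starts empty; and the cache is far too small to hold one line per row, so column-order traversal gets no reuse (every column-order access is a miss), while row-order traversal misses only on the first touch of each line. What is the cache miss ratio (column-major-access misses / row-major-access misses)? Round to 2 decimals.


Each row occupies 76 * 4 = 304 bytes and starts on a line boundary, so it spans ceil(304 / 64) = 5 cache lines.
Row-major traversal misses (one per line touched): 156 * ceil(76 * 4 / 64) = 780
Column-major traversal misses (no reuse, every access misses): 156 * 76 = 11856
Ratio = 11856 / 780 = 15.2

15.2


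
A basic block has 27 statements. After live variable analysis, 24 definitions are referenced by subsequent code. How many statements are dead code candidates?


Dead code = total statements - live definitions
= 27 - 24 = 3

3


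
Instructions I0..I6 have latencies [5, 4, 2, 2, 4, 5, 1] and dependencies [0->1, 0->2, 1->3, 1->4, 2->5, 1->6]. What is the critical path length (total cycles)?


Compute longest path through dependency graph: dist(Ik) = max over predecessors of dist + latency(Ik).
dist(I0) = latency 5 = 5
dist(I1) = dist(I0) + 4 = 5 + 4 = 9
dist(I2) = dist(I0) + 2 = 5 + 2 = 7
dist(I3) = dist(I1) + 2 = 9 + 2 = 11
dist(I4) = dist(I1) + 4 = 9 + 4 = 13
dist(I5) = dist(I2) + 5 = 7 + 5 = 12
dist(I6) = dist(I1) + 1 = 9 + 1 = 10
Critical path = max dist = 13

13


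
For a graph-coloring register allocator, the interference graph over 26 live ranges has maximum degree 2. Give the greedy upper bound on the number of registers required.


Greedy coloring never needs more than (max_degree + 1) colors: when coloring a vertex, at most max_degree neighbors are already colored.
Upper bound = 2 + 1 = 3

3


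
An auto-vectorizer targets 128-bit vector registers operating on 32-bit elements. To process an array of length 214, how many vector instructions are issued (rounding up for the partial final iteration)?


Width = 128 / 32 = 4 elements per vector op
Iterations = ceil(214 / 4) = 54

54


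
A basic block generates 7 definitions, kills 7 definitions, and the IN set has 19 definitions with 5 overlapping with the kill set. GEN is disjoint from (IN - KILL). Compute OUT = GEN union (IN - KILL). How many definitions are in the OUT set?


IN - KILL: 19 - 5 = 14 surviving definitions
OUT = GEN + surviving = 7 + 14 = 21

21


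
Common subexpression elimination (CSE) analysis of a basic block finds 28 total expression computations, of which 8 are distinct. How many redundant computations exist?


CSE count = total expressions - unique expressions
= 28 - 8 = 20

20


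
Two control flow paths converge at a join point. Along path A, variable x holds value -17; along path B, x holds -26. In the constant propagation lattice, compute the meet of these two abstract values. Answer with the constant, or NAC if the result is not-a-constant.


Meet operation: if both paths give the same constant, result is that constant; if they differ, result is NAC (not-a-constant).
Path A: -17, Path B: -26 -> differ
Result: not-a-constant -> NAC

NAC


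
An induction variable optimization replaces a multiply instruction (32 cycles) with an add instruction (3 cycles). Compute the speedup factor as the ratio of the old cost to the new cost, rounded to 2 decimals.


Ratio = mult_cost / add_cost = 32 / 3 = 10.67

10.67


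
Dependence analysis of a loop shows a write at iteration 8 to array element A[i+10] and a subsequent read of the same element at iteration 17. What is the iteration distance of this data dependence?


Distance = read iteration - write iteration
= 17 - 8 = 9

9


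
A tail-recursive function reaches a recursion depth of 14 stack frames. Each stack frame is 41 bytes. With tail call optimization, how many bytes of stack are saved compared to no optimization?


Without TCO: 14 * 41 = 574 bytes
With TCO: reuse 1 frame = 41 bytes
Savings = 574 - 41 = 533

533


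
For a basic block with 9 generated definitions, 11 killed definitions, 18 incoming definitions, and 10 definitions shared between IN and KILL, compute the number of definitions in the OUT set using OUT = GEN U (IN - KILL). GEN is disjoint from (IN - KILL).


IN - KILL: 18 - 10 = 8 surviving definitions
OUT = GEN + surviving = 9 + 8 = 17

17


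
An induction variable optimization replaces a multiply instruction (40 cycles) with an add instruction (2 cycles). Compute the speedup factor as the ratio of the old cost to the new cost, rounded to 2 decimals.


Ratio = mult_cost / add_cost = 40 / 2 = 20.0

20.0


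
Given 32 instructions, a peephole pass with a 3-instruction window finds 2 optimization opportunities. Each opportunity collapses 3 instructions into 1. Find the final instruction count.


Each match removes 2 instructions.
Total removed = 2 * 2 = 4
Remaining = 32 - 4 = 28

28


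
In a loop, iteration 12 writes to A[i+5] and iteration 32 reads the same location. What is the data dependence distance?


Distance = read iteration - write iteration
= 32 - 12 = 20

20


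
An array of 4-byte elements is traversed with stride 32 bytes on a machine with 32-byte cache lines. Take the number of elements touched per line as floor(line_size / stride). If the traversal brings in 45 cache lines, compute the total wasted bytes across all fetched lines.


Elements per line = floor(32 / 32) = 1
Bytes used per line = 1 * 4 = 4
Wasted per line = 32 - 4 = 28
Total wasted = 28 * 45 = 1260

1260


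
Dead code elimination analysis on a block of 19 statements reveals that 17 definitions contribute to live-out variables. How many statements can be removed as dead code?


Dead code = total statements - live definitions
= 19 - 17 = 2

2


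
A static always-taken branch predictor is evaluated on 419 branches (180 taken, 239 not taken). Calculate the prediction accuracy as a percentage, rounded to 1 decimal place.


Predictor: always-taken
Correct predictions = 180
Accuracy = 180 / 419 * 100 = 43.0%

43.0


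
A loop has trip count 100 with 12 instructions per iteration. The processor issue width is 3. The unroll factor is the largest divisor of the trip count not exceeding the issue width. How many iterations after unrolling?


Largest divisor of 100 <= 3 is 2
New iterations = 100 / 2 = 50

50


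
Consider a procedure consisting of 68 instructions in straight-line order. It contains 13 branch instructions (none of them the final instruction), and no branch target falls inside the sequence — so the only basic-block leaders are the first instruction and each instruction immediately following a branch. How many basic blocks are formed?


With no in-sequence branch targets, the leaders are the first instruction plus the instruction after each branch.
Number of basic blocks = branches + 1
= 13 + 1 = 14

14


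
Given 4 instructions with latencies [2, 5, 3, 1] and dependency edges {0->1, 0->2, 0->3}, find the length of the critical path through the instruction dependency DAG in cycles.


Compute longest path through dependency graph: dist(Ik) = max over predecessors of dist + latency(Ik).
dist(I0) = latency 2 = 2
dist(I1) = dist(I0) + 5 = 2 + 5 = 7
dist(I2) = dist(I0) + 3 = 2 + 3 = 5
dist(I3) = dist(I0) + 1 = 2 + 1 = 3
Critical path = max dist = 7

7


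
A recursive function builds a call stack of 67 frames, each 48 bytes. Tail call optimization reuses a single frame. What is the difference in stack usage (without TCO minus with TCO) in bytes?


Without TCO: 67 * 48 = 3216 bytes
With TCO: reuse 1 frame = 48 bytes
Savings = 3216 - 48 = 3168

3168


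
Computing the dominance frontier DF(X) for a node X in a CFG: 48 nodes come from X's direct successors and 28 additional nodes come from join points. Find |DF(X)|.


DF(X) = direct successor contributions + join point contributions
= 48 + 28 = 76

76


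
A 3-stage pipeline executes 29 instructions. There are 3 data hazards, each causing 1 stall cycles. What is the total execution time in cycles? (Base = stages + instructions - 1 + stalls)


Base cycles = 3 + 29 - 1 = 31
Total stalls = 3 * 1 = 3
Total = 31 + 3 = 34

34


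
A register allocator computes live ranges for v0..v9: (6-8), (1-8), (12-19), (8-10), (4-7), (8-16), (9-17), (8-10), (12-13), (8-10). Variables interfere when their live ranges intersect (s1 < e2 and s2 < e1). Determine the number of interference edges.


Check all pairs for overlapping intervals.
Two intervals (s1,e1) and (s2,e2) overlap if s1 < e2 and s2 < e1.
v0 (6-8) vs v1..v9: overlaps v1, v4 -> 2
v1 (1-8) vs v2..v9: overlaps v4 -> 1
v2 (12-19) vs v3..v9: overlaps v5, v6, v8 -> 3
v3 (8-10) vs v4..v9: overlaps v5, v6, v7, v9 -> 4
v4 (4-7) vs v5..v9: overlaps none -> 0
v5 (8-16) vs v6..v9: overlaps v6, v7, v8, v9 -> 4
v6 (9-17) vs v7..v9: overlaps v7, v8, v9 -> 3
v7 (8-10) vs v8..v9: overlaps v9 -> 1
v8 (12-13) vs v9: overlaps none -> 0
Total overlapping pairs = 2 + 1 + 3 + 4 + 0 + 4 + 3 + 1 + 0 = 18

18


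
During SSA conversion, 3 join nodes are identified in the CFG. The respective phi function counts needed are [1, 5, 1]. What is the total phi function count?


Total phi functions = sum of phi functions at each join node
= 1 + 5 + 1 = 7

7


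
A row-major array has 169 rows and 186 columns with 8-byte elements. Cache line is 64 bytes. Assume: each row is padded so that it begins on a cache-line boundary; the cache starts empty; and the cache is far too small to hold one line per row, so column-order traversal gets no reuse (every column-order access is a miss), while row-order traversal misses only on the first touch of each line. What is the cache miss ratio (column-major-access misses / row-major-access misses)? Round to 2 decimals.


Each row occupies 186 * 8 = 1488 bytes and starts on a line boundary, so it spans ceil(1488 / 64) = 24 cache lines.
Row-major traversal misses (one per line touched): 169 * ceil(186 * 8 / 64) = 4056
Column-major traversal misses (no reuse, every access misses): 169 * 186 = 31434
Ratio = 31434 / 4056 = 7.75

7.75


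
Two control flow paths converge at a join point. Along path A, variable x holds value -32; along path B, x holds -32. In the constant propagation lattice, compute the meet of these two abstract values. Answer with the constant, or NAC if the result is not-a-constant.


Meet operation: if both paths give the same constant, result is that constant; if they differ, result is NAC (not-a-constant).
Path A: -32, Path B: -32 -> equal
Result: constant -> -32

-32


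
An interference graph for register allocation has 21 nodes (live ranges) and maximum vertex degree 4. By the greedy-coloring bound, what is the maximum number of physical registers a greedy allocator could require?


Greedy coloring never needs more than (max_degree + 1) colors: when coloring a vertex, at most max_degree neighbors are already colored.
Upper bound = 4 + 1 = 5

5


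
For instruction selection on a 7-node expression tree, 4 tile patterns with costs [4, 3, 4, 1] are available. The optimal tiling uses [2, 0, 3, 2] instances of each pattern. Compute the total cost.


Total cost = sum(count_i * cost_i)
= 2*4 + 0*3 + 3*4 + 2*1
= 22

22


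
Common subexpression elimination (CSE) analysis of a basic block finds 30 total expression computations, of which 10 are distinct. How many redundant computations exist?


CSE count = total expressions - unique expressions
= 30 - 10 = 20

20


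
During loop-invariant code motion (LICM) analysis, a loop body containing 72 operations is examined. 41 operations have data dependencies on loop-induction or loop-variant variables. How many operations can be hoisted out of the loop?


Invariant candidates = total - loop-dependent
= 72 - 41 = 31

31


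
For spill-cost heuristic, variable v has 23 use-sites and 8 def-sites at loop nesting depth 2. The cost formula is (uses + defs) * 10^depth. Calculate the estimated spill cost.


uses + defs = 23 + 8 = 31
10^2 = 100
Spill cost = 31 * 100 = 3100

3100


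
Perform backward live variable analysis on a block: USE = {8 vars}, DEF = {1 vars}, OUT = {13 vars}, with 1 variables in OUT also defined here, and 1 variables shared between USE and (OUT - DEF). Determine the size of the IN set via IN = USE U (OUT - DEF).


OUT - DEF: 13 - 1 = 12
|IN| = |USE| + |OUT - DEF| - |USE ∩ (OUT - DEF)| = 8 + 12 - 1 = 19

19


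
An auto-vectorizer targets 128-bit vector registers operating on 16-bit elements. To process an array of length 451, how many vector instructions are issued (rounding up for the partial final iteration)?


Width = 128 / 16 = 8 elements per vector op
Iterations = ceil(451 / 8) = 57

57


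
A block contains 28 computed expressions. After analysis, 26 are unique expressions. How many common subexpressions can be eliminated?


CSE count = total expressions - unique expressions
= 28 - 26 = 2

2


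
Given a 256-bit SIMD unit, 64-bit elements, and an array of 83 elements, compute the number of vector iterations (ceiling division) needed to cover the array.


Width = 256 / 64 = 4 elements per vector op
Iterations = ceil(83 / 4) = 21

21


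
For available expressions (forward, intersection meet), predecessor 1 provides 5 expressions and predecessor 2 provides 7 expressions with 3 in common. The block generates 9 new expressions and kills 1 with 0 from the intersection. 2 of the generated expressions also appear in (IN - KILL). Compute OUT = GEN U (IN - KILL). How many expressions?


IN = intersection of predecessors = 3
IN - KILL = 3 - 0 = 3
|OUT| = |GEN| + |IN - KILL| - |GEN ∩ (IN - KILL)| = 9 + 3 - 2 = 10

10


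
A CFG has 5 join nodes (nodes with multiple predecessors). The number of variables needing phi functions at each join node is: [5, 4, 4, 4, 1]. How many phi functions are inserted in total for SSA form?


Total phi functions = sum of phi functions at each join node
= 5 + 4 + 4 + 4 + 1 = 18

18


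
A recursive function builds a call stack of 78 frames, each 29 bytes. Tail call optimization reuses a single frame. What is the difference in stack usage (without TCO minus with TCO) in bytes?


Without TCO: 78 * 29 = 2262 bytes
With TCO: reuse 1 frame = 29 bytes
Savings = 2262 - 29 = 2233

2233


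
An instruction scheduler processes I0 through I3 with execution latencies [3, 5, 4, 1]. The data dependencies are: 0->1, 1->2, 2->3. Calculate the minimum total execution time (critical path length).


Compute longest path through dependency graph: dist(Ik) = max over predecessors of dist + latency(Ik).
dist(I0) = latency 3 = 3
dist(I1) = dist(I0) + 5 = 3 + 5 = 8
dist(I2) = dist(I1) + 4 = 8 + 4 = 12
dist(I3) = dist(I2) + 1 = 12 + 1 = 13
Critical path = max dist = 13

13


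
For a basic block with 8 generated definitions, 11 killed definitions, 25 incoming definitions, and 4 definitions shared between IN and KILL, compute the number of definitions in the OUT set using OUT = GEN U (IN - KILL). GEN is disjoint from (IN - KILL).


IN - KILL: 25 - 4 = 21 surviving definitions
OUT = GEN + surviving = 8 + 21 = 29

29


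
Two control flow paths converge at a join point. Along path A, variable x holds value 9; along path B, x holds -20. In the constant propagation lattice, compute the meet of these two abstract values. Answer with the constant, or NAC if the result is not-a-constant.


Meet operation: if both paths give the same constant, result is that constant; if they differ, result is NAC (not-a-constant).
Path A: 9, Path B: -20 -> differ
Result: not-a-constant -> NAC

NAC


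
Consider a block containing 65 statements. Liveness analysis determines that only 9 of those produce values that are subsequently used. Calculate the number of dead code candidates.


Dead code = total statements - live definitions
= 65 - 9 = 56

56


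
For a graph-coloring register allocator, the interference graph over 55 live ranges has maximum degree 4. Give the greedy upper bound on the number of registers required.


Greedy coloring never needs more than (max_degree + 1) colors: when coloring a vertex, at most max_degree neighbors are already colored.
Upper bound = 4 + 1 = 5

5


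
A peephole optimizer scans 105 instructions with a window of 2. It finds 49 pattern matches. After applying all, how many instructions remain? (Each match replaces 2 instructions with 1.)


Each match removes 1 instructions.
Total removed = 49 * 1 = 49
Remaining = 105 - 49 = 56

56


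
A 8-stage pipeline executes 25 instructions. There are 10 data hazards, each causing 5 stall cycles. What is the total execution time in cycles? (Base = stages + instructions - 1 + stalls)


Base cycles = 8 + 25 - 1 = 32
Total stalls = 10 * 5 = 50
Total = 32 + 50 = 82

82


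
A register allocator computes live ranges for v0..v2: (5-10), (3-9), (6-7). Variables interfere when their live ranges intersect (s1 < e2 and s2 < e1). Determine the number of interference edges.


Check all pairs for overlapping intervals.
Two intervals (s1,e1) and (s2,e2) overlap if s1 < e2 and s2 < e1.
v0 (5-10) vs v1..v2: overlaps v1, v2 -> 2
v1 (3-9) vs v2: overlaps v2 -> 1
Total overlapping pairs = 2 + 1 = 3

3


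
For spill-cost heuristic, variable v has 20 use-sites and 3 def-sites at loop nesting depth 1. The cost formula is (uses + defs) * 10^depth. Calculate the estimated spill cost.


uses + defs = 20 + 3 = 23
10^1 = 10
Spill cost = 23 * 10 = 230

230


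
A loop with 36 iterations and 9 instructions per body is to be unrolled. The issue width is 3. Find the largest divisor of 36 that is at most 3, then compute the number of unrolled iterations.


Largest divisor of 36 <= 3 is 3
New iterations = 36 / 3 = 12

12


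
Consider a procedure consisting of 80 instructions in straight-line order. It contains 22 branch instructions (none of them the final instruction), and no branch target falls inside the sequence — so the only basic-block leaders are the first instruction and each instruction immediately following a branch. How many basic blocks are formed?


With no in-sequence branch targets, the leaders are the first instruction plus the instruction after each branch.
Number of basic blocks = branches + 1
= 22 + 1 = 23

23


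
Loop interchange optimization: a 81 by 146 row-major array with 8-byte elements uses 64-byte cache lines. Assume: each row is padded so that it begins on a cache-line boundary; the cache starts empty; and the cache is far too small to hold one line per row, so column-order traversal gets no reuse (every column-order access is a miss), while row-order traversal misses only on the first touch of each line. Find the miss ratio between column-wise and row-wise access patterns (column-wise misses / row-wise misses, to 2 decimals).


Each row occupies 146 * 8 = 1168 bytes and starts on a line boundary, so it spans ceil(1168 / 64) = 19 cache lines.
Row-major traversal misses (one per line touched): 81 * ceil(146 * 8 / 64) = 1539
Column-major traversal misses (no reuse, every access misses): 81 * 146 = 11826
Ratio = 11826 / 1539 = 7.68

7.68


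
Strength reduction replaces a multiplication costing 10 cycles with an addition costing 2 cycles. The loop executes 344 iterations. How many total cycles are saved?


Per-iteration saving = 10 - 2 = 8
Total saved = 344 * 8 = 2752

2752


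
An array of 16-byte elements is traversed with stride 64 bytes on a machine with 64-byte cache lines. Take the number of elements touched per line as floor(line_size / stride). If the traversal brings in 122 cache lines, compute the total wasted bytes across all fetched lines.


Elements per line = floor(64 / 64) = 1
Bytes used per line = 1 * 16 = 16
Wasted per line = 64 - 16 = 48
Total wasted = 48 * 122 = 5856

5856


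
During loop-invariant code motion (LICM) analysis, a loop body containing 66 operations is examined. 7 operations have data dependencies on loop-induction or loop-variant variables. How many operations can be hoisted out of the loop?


Invariant candidates = total - loop-dependent
= 66 - 7 = 59

59


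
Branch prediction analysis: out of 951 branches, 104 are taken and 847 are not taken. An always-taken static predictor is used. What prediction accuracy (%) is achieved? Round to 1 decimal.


Predictor: always-taken
Correct predictions = 104
Accuracy = 104 / 951 * 100 = 10.9%

10.9


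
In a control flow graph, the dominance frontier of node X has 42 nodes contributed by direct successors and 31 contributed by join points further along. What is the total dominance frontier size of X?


DF(X) = direct successor contributions + join point contributions
= 42 + 31 = 73

73


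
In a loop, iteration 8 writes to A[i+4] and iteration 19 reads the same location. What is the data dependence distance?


Distance = read iteration - write iteration
= 19 - 8 = 11

11


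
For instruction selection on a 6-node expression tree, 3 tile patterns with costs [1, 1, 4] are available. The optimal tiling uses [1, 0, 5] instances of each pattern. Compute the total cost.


Total cost = sum(count_i * cost_i)
= 1*1 + 0*1 + 5*4
= 21

21


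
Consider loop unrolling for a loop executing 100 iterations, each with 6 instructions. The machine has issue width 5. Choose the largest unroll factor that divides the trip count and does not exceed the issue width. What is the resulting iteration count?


Largest divisor of 100 <= 5 is 5
New iterations = 100 / 5 = 20

20


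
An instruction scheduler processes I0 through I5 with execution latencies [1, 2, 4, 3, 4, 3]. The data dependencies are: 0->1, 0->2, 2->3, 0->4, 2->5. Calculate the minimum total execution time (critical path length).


Compute longest path through dependency graph: dist(Ik) = max over predecessors of dist + latency(Ik).
dist(I0) = latency 1 = 1
dist(I1) = dist(I0) + 2 = 1 + 2 = 3
dist(I2) = dist(I0) + 4 = 1 + 4 = 5
dist(I3) = dist(I2) + 3 = 5 + 3 = 8
dist(I4) = dist(I0) + 4 = 1 + 4 = 5
dist(I5) = dist(I2) + 3 = 5 + 3 = 8
Critical path = max dist = 8

8


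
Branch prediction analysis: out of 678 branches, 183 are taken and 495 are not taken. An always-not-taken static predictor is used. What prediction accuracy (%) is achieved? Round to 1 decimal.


Predictor: always-not-taken
Correct predictions = 495
Accuracy = 495 / 678 * 100 = 73.0%

73.0


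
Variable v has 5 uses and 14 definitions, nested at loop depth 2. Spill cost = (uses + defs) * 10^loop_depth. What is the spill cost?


uses + defs = 5 + 14 = 19
10^2 = 100
Spill cost = 19 * 100 = 1900

1900


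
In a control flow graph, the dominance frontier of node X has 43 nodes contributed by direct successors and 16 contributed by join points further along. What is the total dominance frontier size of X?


DF(X) = direct successor contributions + join point contributions
= 43 + 16 = 59

59


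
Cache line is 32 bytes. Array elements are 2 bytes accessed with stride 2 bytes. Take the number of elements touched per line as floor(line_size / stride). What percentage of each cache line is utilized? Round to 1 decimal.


Elements per cache line = floor(32 / 2) = 16
Bytes used = 16 * 2 = 32
Utilization = 32 / 32 * 100 = 100.0%

100.0


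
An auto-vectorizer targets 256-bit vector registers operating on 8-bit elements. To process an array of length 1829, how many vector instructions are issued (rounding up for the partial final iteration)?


Width = 256 / 8 = 32 elements per vector op
Iterations = ceil(1829 / 32) = 58

58


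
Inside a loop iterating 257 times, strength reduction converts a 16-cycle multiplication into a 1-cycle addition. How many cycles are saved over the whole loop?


Per-iteration saving = 16 - 1 = 15
Total saved = 257 * 15 = 3855

3855


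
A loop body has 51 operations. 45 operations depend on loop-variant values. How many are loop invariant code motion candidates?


Invariant candidates = total - loop-dependent
= 51 - 45 = 6

6


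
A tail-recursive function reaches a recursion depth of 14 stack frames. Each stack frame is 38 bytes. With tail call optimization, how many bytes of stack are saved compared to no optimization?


Without TCO: 14 * 38 = 532 bytes
With TCO: reuse 1 frame = 38 bytes
Savings = 532 - 38 = 494

494


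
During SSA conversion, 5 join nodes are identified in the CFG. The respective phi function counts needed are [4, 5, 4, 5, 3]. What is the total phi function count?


Total phi functions = sum of phi functions at each join node
= 4 + 5 + 4 + 5 + 3 = 21

21


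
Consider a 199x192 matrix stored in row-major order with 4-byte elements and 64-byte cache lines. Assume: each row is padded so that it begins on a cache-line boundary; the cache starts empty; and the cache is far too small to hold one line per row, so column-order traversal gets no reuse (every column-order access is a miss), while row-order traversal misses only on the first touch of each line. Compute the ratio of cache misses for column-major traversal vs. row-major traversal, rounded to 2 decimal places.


Each row occupies 192 * 4 = 768 bytes and starts on a line boundary, so it spans ceil(768 / 64) = 12 cache lines.
Row-major traversal misses (one per line touched): 199 * ceil(192 * 4 / 64) = 2388
Column-major traversal misses (no reuse, every access misses): 199 * 192 = 38208
Ratio = 38208 / 2388 = 16.0

16.0


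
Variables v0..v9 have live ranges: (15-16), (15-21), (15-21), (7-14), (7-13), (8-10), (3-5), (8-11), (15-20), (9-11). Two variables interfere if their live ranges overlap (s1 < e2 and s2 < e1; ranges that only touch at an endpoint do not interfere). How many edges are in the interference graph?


Check all pairs for overlapping intervals.
Two intervals (s1,e1) and (s2,e2) overlap if s1 < e2 and s2 < e1.
v0 (15-16) vs v1..v9: overlaps v1, v2, v8 -> 3
v1 (15-21) vs v2..v9: overlaps v2, v8 -> 2
v2 (15-21) vs v3..v9: overlaps v8 -> 1
v3 (7-14) vs v4..v9: overlaps v4, v5, v7, v9 -> 4
v4 (7-13) vs v5..v9: overlaps v5, v7, v9 -> 3
v5 (8-10) vs v6..v9: overlaps v7, v9 -> 2
v6 (3-5) vs v7..v9: overlaps none -> 0
v7 (8-11) vs v8..v9: overlaps v9 -> 1
v8 (15-20) vs v9: overlaps none -> 0
Total overlapping pairs = 3 + 2 + 1 + 4 + 3 + 2 + 0 + 1 + 0 = 16

16


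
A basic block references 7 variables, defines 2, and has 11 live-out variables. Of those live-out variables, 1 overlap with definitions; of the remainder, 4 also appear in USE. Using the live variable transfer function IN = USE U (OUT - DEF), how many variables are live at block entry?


OUT - DEF: 11 - 1 = 10
|IN| = |USE| + |OUT - DEF| - |USE ∩ (OUT - DEF)| = 7 + 10 - 4 = 13

13


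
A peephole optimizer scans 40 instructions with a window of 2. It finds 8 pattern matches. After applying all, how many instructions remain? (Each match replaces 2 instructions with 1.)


Each match removes 1 instructions.
Total removed = 8 * 1 = 8
Remaining = 40 - 8 = 32

32


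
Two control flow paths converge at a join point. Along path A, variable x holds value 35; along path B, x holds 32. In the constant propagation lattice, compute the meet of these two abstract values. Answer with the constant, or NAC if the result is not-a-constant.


Meet operation: if both paths give the same constant, result is that constant; if they differ, result is NAC (not-a-constant).
Path A: 35, Path B: 32 -> differ
Result: not-a-constant -> NAC

NAC


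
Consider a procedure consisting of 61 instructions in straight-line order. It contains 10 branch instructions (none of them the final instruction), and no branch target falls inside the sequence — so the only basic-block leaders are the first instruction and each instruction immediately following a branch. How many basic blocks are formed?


With no in-sequence branch targets, the leaders are the first instruction plus the instruction after each branch.
Number of basic blocks = branches + 1
= 10 + 1 = 11

11


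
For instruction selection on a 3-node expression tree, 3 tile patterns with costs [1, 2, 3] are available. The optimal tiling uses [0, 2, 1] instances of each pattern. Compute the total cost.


Total cost = sum(count_i * cost_i)
= 0*1 + 2*2 + 1*3
= 7

7


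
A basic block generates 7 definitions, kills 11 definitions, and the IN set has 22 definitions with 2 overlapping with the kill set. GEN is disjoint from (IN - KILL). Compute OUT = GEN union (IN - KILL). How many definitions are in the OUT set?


IN - KILL: 22 - 2 = 20 surviving definitions
OUT = GEN + surviving = 7 + 20 = 27

27


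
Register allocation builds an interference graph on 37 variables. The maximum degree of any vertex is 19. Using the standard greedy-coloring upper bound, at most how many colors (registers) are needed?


Greedy coloring never needs more than (max_degree + 1) colors: when coloring a vertex, at most max_degree neighbors are already colored.
Upper bound = 19 + 1 = 20

20


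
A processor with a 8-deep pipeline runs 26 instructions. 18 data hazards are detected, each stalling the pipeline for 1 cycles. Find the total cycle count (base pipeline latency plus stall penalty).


Base cycles = 8 + 26 - 1 = 33
Total stalls = 18 * 1 = 18
Total = 33 + 18 = 51

51


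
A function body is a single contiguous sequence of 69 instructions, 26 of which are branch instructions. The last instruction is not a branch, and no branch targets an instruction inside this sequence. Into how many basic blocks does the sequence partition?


With no in-sequence branch targets, the leaders are the first instruction plus the instruction after each branch.
Number of basic blocks = branches + 1
= 26 + 1 = 27

27


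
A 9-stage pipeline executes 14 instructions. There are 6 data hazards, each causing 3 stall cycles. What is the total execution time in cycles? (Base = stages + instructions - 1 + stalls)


Base cycles = 9 + 14 - 1 = 22
Total stalls = 6 * 3 = 18
Total = 22 + 18 = 40

40


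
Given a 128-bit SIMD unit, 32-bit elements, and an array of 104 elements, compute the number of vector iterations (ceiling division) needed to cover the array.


Width = 128 / 32 = 4 elements per vector op
Iterations = ceil(104 / 4) = 26

26


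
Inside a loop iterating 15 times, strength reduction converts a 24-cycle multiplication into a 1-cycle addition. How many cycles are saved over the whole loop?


Per-iteration saving = 24 - 1 = 23
Total saved = 15 * 23 = 345

345


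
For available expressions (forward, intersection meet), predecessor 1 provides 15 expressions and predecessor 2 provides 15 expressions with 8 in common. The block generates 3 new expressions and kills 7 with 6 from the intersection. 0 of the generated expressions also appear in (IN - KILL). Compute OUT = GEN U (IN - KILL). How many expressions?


IN = intersection of predecessors = 8
IN - KILL = 8 - 6 = 2
|OUT| = |GEN| + |IN - KILL| - |GEN ∩ (IN - KILL)| = 3 + 2 - 0 = 5

5


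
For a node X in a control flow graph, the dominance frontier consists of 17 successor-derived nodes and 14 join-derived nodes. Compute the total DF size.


DF(X) = direct successor contributions + join point contributions
= 17 + 14 = 31

31


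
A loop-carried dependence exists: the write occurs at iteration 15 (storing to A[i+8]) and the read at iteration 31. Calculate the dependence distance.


Distance = read iteration - write iteration
= 31 - 15 = 16

16


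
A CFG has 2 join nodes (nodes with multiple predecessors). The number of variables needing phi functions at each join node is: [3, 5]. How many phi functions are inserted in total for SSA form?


Total phi functions = sum of phi functions at each join node
= 3 + 5 = 8

8


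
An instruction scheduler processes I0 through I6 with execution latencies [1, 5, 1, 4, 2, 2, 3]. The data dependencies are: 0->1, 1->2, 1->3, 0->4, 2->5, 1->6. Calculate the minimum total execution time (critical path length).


Compute longest path through dependency graph: dist(Ik) = max over predecessors of dist + latency(Ik).
dist(I0) = latency 1 = 1
dist(I1) = dist(I0) + 5 = 1 + 5 = 6
dist(I2) = dist(I1) + 1 = 6 + 1 = 7
dist(I3) = dist(I1) + 4 = 6 + 4 = 10
dist(I4) = dist(I0) + 2 = 1 + 2 = 3
dist(I5) = dist(I2) + 2 = 7 + 2 = 9
dist(I6) = dist(I1) + 3 = 6 + 3 = 9
Critical path = max dist = 10

10


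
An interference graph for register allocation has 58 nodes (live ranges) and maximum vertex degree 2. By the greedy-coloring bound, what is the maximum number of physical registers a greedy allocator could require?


Greedy coloring never needs more than (max_degree + 1) colors: when coloring a vertex, at most max_degree neighbors are already colored.
Upper bound = 2 + 1 = 3

3


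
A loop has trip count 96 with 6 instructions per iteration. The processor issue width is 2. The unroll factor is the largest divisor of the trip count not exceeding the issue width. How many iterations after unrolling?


Largest divisor of 96 <= 2 is 2
New iterations = 96 / 2 = 48

48


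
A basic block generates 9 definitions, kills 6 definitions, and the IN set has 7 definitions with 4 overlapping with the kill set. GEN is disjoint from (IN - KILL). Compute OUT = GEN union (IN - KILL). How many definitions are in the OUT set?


IN - KILL: 7 - 4 = 3 surviving definitions
OUT = GEN + surviving = 9 + 3 = 12

12


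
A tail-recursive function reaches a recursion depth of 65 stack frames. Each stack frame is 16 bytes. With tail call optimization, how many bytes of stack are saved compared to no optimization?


Without TCO: 65 * 16 = 1040 bytes
With TCO: reuse 1 frame = 16 bytes
Savings = 1040 - 16 = 1024

1024


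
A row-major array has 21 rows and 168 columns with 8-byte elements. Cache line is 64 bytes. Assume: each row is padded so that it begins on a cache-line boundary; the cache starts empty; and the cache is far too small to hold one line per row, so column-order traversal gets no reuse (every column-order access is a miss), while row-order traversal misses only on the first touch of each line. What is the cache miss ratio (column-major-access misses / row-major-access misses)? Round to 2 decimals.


Each row occupies 168 * 8 = 1344 bytes and starts on a line boundary, so it spans ceil(1344 / 64) = 21 cache lines.
Row-major traversal misses (one per line touched): 21 * ceil(168 * 8 / 64) = 441
Column-major traversal misses (no reuse, every access misses): 21 * 168 = 3528
Ratio = 3528 / 441 = 8.0

8.0


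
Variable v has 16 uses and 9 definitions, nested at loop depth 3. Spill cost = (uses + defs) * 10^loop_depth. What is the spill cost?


uses + defs = 16 + 9 = 25
10^3 = 1000
Spill cost = 25 * 1000 = 25000

25000


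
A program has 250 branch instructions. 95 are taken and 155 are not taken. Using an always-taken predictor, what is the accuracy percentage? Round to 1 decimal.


Predictor: always-taken
Correct predictions = 95
Accuracy = 95 / 250 * 100 = 38.0%

38.0


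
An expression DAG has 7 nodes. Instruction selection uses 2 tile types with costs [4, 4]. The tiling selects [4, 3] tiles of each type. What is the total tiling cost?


Total cost = sum(count_i * cost_i)
= 4*4 + 3*4
= 28

28


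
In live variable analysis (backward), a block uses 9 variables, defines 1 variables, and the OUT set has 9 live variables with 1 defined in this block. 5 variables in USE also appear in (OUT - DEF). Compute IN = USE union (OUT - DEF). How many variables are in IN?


OUT - DEF: 9 - 1 = 8
|IN| = |USE| + |OUT - DEF| - |USE ∩ (OUT - DEF)| = 9 + 8 - 5 = 12

12


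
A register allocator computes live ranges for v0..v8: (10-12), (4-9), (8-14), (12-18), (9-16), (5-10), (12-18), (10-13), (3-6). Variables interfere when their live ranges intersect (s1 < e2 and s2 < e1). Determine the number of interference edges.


Check all pairs for overlapping intervals.
Two intervals (s1,e1) and (s2,e2) overlap if s1 < e2 and s2 < e1.
v0 (10-12) vs v1..v8: overlaps v2, v4, v7 -> 3
v1 (4-9) vs v2..v8: overlaps v2, v5, v8 -> 3
v2 (8-14) vs v3..v8: overlaps v3, v4, v5, v6, v7 -> 5
v3 (12-18) vs v4..v8: overlaps v4, v6, v7 -> 3
v4 (9-16) vs v5..v8: overlaps v5, v6, v7 -> 3
v5 (5-10) vs v6..v8: overlaps v8 -> 1
v6 (12-18) vs v7..v8: overlaps v7 -> 1
v7 (10-13) vs v8: overlaps none -> 0
Total overlapping pairs = 3 + 3 + 5 + 3 + 3 + 1 + 1 + 0 = 19

19


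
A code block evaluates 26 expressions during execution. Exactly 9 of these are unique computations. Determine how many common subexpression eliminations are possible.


CSE count = total expressions - unique expressions
= 26 - 9 = 17

17


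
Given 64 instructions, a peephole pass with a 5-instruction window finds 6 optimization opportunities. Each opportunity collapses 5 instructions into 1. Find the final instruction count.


Each match removes 4 instructions.
Total removed = 6 * 4 = 24
Remaining = 64 - 24 = 40

40


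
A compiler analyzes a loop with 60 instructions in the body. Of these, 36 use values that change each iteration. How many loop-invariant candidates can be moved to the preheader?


Invariant candidates = total - loop-dependent
= 60 - 36 = 24

24


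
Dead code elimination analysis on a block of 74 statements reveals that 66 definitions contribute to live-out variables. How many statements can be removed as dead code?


Dead code = total statements - live definitions
= 74 - 66 = 8

8


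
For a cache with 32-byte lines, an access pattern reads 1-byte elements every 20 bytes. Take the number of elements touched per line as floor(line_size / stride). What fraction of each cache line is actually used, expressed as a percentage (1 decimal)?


Elements per cache line = floor(32 / 20) = 1
Bytes used = 1 * 1 = 1
Utilization = 1 / 32 * 100 = 3.1%

3.1


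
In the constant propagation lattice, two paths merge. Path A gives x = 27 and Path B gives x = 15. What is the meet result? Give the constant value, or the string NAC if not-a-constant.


Meet operation: if both paths give the same constant, result is that constant; if they differ, result is NAC (not-a-constant).
Path A: 27, Path B: 15 -> differ
Result: not-a-constant -> NAC

NAC


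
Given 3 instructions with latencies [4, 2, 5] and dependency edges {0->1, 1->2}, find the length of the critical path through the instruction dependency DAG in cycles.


Compute longest path through dependency graph: dist(Ik) = max over predecessors of dist + latency(Ik).
dist(I0) = latency 4 = 4
dist(I1) = dist(I0) + 2 = 4 + 2 = 6
dist(I2) = dist(I1) + 5 = 6 + 5 = 11
Critical path = max dist = 11

11


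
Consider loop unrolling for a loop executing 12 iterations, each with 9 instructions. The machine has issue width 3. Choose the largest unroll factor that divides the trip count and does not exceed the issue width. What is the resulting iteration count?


Largest divisor of 12 <= 3 is 3
New iterations = 12 / 3 = 4

4


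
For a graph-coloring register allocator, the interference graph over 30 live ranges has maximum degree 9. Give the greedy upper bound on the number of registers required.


Greedy coloring never needs more than (max_degree + 1) colors: when coloring a vertex, at most max_degree neighbors are already colored.
Upper bound = 9 + 1 = 10

10
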